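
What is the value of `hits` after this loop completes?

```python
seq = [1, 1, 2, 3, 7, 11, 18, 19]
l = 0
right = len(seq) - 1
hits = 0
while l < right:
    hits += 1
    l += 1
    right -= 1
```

Iterations until pointers meet (list length 8)
`hits` takes the values: 0 → 1 → 2 → 3 → 4

Answer: 4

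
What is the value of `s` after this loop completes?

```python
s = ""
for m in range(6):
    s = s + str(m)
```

Concatenate digits 0 to 5
`s` takes the values: "" → "0" → "01" → "012" → "0123" → "01234" → "012345"

Answer: "012345"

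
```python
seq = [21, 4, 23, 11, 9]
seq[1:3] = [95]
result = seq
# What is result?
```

Trace:
`seq = [21, 4, 23, 11, 9]` → seq = [21, 4, 23, 11, 9]
`seq[1:3] = [95]` → seq = [21, 95, 11, 9]
`result = seq` → result = [21, 95, 11, 9]
So result = [21, 95, 11, 9]

Answer: [21, 95, 11, 9]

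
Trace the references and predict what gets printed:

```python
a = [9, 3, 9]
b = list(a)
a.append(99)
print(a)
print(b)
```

Key concept: list() constructor creates copy.
Step by step:
`a = [9, 3, 9]` → a = [9, 3, 9]
`b = list(a)` → b = [9, 3, 9]
`a.append(99)` → a = [9, 3, 9, 99]
`print(a)` → prints [9, 3, 9, 99]
`print(b)` → prints [9, 3, 9]

Answer:
[9, 3, 9, 99]
[9, 3, 9]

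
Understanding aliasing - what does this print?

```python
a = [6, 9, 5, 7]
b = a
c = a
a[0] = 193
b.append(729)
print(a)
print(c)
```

Key concept: multiple aliases.
Step by step:
`a = [6, 9, 5, 7]` → a = [6, 9, 5, 7]
`b = a` → b = [6, 9, 5, 7] (same object as a)
`c = a` → c = [6, 9, 5, 7] (same object as a, b)
`a[0] = 193` → a = [193, 9, 5, 7] (same object as b, c); b = [193, 9, 5, 7] (same object as a, c); c = [193, 9, 5, 7] (same object as a, b)
`b.append(729)` → a = [193, 9, 5, 7, 729] (same object as b, c); b = [193, 9, 5, 7, 729] (same object as a, c); c = [193, 9, 5, 7, 729] (same object as a, b)
`print(a)` → prints [193, 9, 5, 7, 729]
`print(c)` → prints [193, 9, 5, 7, 729]

Answer:
[193, 9, 5, 7, 729]
[193, 9, 5, 7, 729]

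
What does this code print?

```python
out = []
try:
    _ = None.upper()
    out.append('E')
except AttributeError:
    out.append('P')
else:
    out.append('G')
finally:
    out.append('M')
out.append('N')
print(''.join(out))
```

Execution trace: 'P' (except AttributeError) → 'M' (finally) → 'N' (after the try/except). Output: PMN

Answer: PMN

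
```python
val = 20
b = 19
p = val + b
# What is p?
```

Trace:
`val = 20` → val = 20
`b = 19` → b = 19
`p = val + b` → p = 39
So p = 39

Answer: 39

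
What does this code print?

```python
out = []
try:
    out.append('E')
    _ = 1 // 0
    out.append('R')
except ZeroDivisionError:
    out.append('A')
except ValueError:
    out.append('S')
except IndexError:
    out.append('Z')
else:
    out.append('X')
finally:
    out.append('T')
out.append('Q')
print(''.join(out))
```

Execution trace: 'E' (try body) → 'A' (except ZeroDivisionError) → 'T' (finally) → 'Q' (after the try/except). Output: EATQ

Answer: EATQ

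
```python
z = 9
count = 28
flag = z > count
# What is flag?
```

Trace:
`z = 9` → z = 9
`count = 28` → count = 28
`flag = z > count` → flag = False
So flag = False

Answer: False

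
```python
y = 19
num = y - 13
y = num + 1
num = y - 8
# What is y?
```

Trace:
`y = 19` → y = 19
`num = y - 13` → num = 6
`y = num + 1` → y = 7
`num = y - 8` → num = -1
So y = 7

Answer: 7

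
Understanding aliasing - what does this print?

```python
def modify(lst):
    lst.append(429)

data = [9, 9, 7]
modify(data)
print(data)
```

Key concept: function modifies passed list.
Step by step:
`data = [9, 9, 7]` → data = [9, 9, 7]
`modify(data)` → data = [9, 9, 7, 429]
`print(data)` → prints [9, 9, 7, 429]

Answer: [9, 9, 7, 429]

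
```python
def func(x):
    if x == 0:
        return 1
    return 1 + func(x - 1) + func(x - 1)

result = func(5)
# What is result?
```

func(x) = 1 + 2·func(x-1), func(0)=1. Closed form: (1+1)·2^5 - 1 = 63.

Answer: 63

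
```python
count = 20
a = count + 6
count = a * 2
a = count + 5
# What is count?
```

Trace:
`count = 20` → count = 20
`a = count + 6` → a = 26
`count = a * 2` → count = 52
`a = count + 5` → a = 57
So count = 52

Answer: 52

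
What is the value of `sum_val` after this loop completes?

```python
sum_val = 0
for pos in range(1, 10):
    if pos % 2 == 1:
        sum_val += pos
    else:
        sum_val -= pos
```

Add odd, subtract even
`sum_val` takes the values: 0 → 1 → -1 → 2 → -2 → 3 → -3 → 4 → -4 → 5

Answer: 5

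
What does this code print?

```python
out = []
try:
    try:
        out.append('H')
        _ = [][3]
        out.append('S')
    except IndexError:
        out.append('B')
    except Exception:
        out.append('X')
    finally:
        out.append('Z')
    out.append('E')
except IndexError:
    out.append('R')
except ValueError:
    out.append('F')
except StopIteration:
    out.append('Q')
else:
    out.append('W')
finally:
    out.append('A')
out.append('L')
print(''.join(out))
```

Execution trace: 'H' (inner try body) → 'B' (inner except IndexError) → 'Z' (inner finally) → 'E' (try body, no exception) → 'W' (else) → 'A' (finally) → 'L' (after the try/except). Output: HBZEWAL

Answer: HBZEWAL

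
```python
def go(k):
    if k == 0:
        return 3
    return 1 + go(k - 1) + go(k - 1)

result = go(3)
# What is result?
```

go(k) = 1 + 2·go(k-1), go(0)=3. Closed form: (3+1)·2^3 - 1 = 31.

Answer: 31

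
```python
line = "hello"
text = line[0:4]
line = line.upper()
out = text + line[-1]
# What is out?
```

Trace:
`line = "hello"` → line = 'hello'
`text = line[0:4]` → text = 'hell'
`line = line.upper()` → line = 'HELLO'
`out = text + line[-1]` → out = 'hellO'
So out = 'hellO'

Answer: 'hellO'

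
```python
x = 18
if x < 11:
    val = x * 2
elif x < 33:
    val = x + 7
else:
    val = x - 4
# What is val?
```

Trace:
`x = 18` → x = 18
`if x < 11: ...` → x < 11 is False, x < 33 is True → val = 25
So val = 25

Answer: 25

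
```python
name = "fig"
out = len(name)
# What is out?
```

Trace:
`name = "fig"` → name = 'fig'
`out = len(name)` → out = 3
So out = 3

Answer: 3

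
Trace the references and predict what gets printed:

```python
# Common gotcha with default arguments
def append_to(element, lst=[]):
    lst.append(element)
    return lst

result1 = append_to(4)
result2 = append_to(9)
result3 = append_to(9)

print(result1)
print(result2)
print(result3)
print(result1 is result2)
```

Key concept: mutable default argument gotcha.
Step by step:
`result1 = append_to(4)` → result1 = [4]
`result2 = append_to(9)` → result1 = [4, 9] (same object as result2); result2 = [4, 9] (same object as result1)
`result3 = append_to(9)` → result1 = [4, 9, 9] (same object as result2, result3); result2 = [4, 9, 9] (same object as result1, result3); result3 = [4, 9, 9] (same object as result1, result2)
`print(result1)` → prints [4, 9, 9]
`print(result2)` → prints [4, 9, 9]
`print(result3)` → prints [4, 9, 9]
`print(result1 is result2)` → prints True

Answer:
[4, 9, 9]
[4, 9, 9]
[4, 9, 9]
True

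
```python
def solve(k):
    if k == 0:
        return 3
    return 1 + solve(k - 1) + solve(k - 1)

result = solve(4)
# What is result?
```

solve(k) = 1 + 2·solve(k-1), solve(0)=3. Closed form: (3+1)·2^4 - 1 = 63.

Answer: 63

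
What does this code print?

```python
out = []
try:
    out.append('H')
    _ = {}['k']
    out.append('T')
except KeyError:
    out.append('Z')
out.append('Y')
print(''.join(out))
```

Execution trace: 'H' (try body) → 'Z' (except KeyError) → 'Y' (after the try/except). Output: HZY

Answer: HZY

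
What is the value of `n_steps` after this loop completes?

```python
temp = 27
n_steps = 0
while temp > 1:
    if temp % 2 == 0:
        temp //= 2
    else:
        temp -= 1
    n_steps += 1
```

Steps to reduce 27 to 1
`n_steps` takes the values: 0 → 1 → 2 → 3 → 4 → 5 → 6 → 7

Answer: 7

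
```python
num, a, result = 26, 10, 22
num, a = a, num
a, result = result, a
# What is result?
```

Trace:
`num, a, result = 26, 10, 22` → num = 26; a = 10; result = 22
`num, a = a, num` → num = 10; a = 26
`a, result = result, a` → a = 22; result = 26
So result = 26

Answer: 26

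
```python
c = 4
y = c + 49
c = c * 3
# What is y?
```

Trace:
`c = 4` → c = 4
`y = c + 49` → y = 53
`c = c * 3` → c = 12
So y = 53

Answer: 53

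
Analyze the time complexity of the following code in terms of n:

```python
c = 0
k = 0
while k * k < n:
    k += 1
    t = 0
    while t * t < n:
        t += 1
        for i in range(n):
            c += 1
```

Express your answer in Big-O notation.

Each loop level contributes: √n × √n × n. Multiplying the contributions gives O(n^2).

Answer: O(n^2)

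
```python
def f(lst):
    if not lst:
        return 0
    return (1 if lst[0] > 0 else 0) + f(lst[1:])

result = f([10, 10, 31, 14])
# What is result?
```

Count of positive elements in [10, 10, 31, 14] = 4

Answer: 4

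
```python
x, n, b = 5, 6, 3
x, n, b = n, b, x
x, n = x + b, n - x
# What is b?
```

Trace:
`x, n, b = 5, 6, 3` → x = 5; n = 6; b = 3
`x, n, b = n, b, x` → x = 6; n = 3; b = 5
`x, n = x + b, n - x` → x = 11; n = -3
So b = 5

Answer: 5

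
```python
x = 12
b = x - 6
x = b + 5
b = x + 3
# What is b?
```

Trace:
`x = 12` → x = 12
`b = x - 6` → b = 6
`x = b + 5` → x = 11
`b = x + 3` → b = 14
So b = 14

Answer: 14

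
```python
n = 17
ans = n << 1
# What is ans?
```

Trace:
`n = 17` → n = 17
`ans = n << 1` → ans = 34
So ans = 34

Answer: 34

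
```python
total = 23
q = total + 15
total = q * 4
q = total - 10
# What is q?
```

Trace:
`total = 23` → total = 23
`q = total + 15` → q = 38
`total = q * 4` → total = 152
`q = total - 10` → q = 142
So q = 142

Answer: 142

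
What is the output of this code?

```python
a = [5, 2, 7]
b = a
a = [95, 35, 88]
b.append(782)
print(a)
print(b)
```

Key concept: rebinding vs mutation: a is rebound to a new list, b still points at the original.
Step by step:
`a = [5, 2, 7]` → a = [5, 2, 7]
`b = a` → b = [5, 2, 7] (same object as a)
`a = [95, 35, 88]` → a = [95, 35, 88]
`b.append(782)` → b = [5, 2, 7, 782]
`print(a)` → prints [95, 35, 88]
`print(b)` → prints [5, 2, 7, 782]

Answer:
[95, 35, 88]
[5, 2, 7, 782]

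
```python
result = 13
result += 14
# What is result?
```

Trace:
`result = 13` → result = 13
`result += 14` → result = 27
So result = 27

Answer: 27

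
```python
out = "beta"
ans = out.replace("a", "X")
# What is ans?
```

Trace:
`out = "beta"` → out = 'beta'
`ans = out.replace("a", "X")` → ans = 'betX'
So ans = 'betX'

Answer: 'betX'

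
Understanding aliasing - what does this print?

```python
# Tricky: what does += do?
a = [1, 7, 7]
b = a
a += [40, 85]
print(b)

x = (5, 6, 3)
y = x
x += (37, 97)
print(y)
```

Key concept: += behavior differs for mutable vs immutable.
Step by step:
`a = [1, 7, 7]` → a = [1, 7, 7]
`b = a` → b = [1, 7, 7] (same object as a)
`a += [40, 85]` → a = [1, 7, 7, 40, 85] (same object as b); b = [1, 7, 7, 40, 85] (same object as a)
`print(b)` → prints [1, 7, 7, 40, 85]
`x = (5, 6, 3)` → x = (5, 6, 3)
`y = x` → y = (5, 6, 3)
`x += (37, 97)` → x = (5, 6, 3, 37, 97)
`print(y)` → prints (5, 6, 3)

Answer:
[1, 7, 7, 40, 85]
(5, 6, 3)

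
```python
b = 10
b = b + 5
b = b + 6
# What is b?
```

Trace:
`b = 10` → b = 10
`b = b + 5` → b = 15
`b = b + 6` → b = 21
So b = 21

Answer: 21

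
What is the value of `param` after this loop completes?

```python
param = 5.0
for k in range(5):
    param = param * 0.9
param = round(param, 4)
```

Exponential decay: 5.0 * 0.9^5
`param` takes the values: 5.0 → 4.5 → 4.05 → 3.645 → 3.2805 → 2.95245 → 2.9525

Answer: 2.9525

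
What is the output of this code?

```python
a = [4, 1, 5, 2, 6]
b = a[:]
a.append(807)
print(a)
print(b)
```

Key concept: slice [:] creates copy.
Step by step:
`a = [4, 1, 5, 2, 6]` → a = [4, 1, 5, 2, 6]
`b = a[:]` → b = [4, 1, 5, 2, 6]
`a.append(807)` → a = [4, 1, 5, 2, 6, 807]
`print(a)` → prints [4, 1, 5, 2, 6, 807]
`print(b)` → prints [4, 1, 5, 2, 6]

Answer:
[4, 1, 5, 2, 6, 807]
[4, 1, 5, 2, 6]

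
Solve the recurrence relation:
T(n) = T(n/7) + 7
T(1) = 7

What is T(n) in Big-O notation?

Each step divides n by 7 and adds 7. After log_7(n) steps we reach T(1)=7. So T(n) = 7·log_7(n) + 7 = O(log n).

Answer: O(log n)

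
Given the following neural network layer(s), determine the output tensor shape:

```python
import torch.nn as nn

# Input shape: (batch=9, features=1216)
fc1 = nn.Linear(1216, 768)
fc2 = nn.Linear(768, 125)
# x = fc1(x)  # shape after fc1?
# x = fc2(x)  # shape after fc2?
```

Input: (9, 1216) -> after fc1: (9, 768) -> Output: (9, 125)

Answer: (9, 125)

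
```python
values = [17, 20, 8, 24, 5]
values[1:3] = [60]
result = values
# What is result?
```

Trace:
`values = [17, 20, 8, 24, 5]` → values = [17, 20, 8, 24, 5]
`values[1:3] = [60]` → values = [17, 60, 24, 5]
`result = values` → result = [17, 60, 24, 5]
So result = [17, 60, 24, 5]

Answer: [17, 60, 24, 5]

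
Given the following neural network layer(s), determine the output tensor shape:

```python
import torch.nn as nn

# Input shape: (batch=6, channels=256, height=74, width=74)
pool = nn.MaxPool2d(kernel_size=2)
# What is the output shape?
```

Input: (6, 256, 74, 74) -> Output: (6, 256, 37, 37)

Answer: (6, 256, 37, 37)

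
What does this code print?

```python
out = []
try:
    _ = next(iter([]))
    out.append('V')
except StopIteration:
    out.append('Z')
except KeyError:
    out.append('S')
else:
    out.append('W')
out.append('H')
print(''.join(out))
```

Execution trace: 'Z' (except StopIteration) → 'H' (after the try/except). Output: ZH

Answer: ZH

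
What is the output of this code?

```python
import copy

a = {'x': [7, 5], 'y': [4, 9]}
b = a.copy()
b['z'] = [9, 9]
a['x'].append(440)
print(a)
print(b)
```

Key concept: shallow copy of dict with mutable values.
Step by step:
`a = {'x': [7, 5], 'y': [4, 9]}` → a = {'x': [7, 5], 'y': [4, 9]}
`b = a.copy()` → b = {'x': [7, 5], 'y': [4, 9]}
`b['z'] = [9, 9]` → b = {'x': [7, 5], 'y': [4, 9], 'z': [9, 9]}
`a['x'].append(440)` → a = {'x': [7, 5, 440], 'y': [4, 9]}; b = {'x': [7, 5, 440], 'y': [4, 9], 'z': [9, 9]}
`print(a)` → prints {'x': [7, 5, 440], 'y': [4, 9]}
`print(b)` → prints {'x': [7, 5, 440], 'y': [4, 9], 'z': [9, 9]}

Answer:
{'x': [7, 5, 440], 'y': [4, 9]}
{'x': [7, 5, 440], 'y': [4, 9], 'z': [9, 9]}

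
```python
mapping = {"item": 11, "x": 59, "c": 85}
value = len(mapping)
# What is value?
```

Trace:
`mapping = {"item": 11, "x": 59, "c": 85}` → mapping = {'item': 11, 'x': 59, 'c': 85}
`value = len(mapping)` → value = 3
So value = 3

Answer: 3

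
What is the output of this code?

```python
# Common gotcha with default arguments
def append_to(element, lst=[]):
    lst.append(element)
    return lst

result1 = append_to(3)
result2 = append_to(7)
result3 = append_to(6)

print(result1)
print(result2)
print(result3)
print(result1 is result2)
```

Key concept: mutable default argument gotcha.
Step by step:
`result1 = append_to(3)` → result1 = [3]
`result2 = append_to(7)` → result1 = [3, 7] (same object as result2); result2 = [3, 7] (same object as result1)
`result3 = append_to(6)` → result1 = [3, 7, 6] (same object as result2, result3); result2 = [3, 7, 6] (same object as result1, result3); result3 = [3, 7, 6] (same object as result1, result2)
`print(result1)` → prints [3, 7, 6]
`print(result2)` → prints [3, 7, 6]
`print(result3)` → prints [3, 7, 6]
`print(result1 is result2)` → prints True

Answer:
[3, 7, 6]
[3, 7, 6]
[3, 7, 6]
True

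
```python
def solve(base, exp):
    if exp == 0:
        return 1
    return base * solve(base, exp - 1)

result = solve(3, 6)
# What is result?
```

solve(3, 6) = 3 * 3 * 3 * 3 * 3 * 3 = 729

Answer: 729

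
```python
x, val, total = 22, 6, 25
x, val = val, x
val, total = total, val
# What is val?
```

Trace:
`x, val, total = 22, 6, 25` → x = 22; val = 6; total = 25
`x, val = val, x` → x = 6; val = 22
`val, total = total, val` → val = 25; total = 22
So val = 25

Answer: 25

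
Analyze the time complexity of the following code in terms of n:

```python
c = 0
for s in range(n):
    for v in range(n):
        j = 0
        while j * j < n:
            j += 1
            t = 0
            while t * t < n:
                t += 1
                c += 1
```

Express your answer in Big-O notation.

Each loop level contributes: n × n × √n × √n. Multiplying the contributions gives O(n^3).

Answer: O(n^3)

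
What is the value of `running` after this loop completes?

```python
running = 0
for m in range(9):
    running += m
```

Sum of 0 to 8 = 36
`running` takes the values: 0 → 1 → 3 → 6 → 10 → 15 → 21 → 28 → 36

Answer: 36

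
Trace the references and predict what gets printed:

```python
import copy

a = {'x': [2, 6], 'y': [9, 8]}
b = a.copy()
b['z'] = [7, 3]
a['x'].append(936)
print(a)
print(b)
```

Key concept: shallow copy of dict with mutable values.
Step by step:
`a = {'x': [2, 6], 'y': [9, 8]}` → a = {'x': [2, 6], 'y': [9, 8]}
`b = a.copy()` → b = {'x': [2, 6], 'y': [9, 8]}
`b['z'] = [7, 3]` → b = {'x': [2, 6], 'y': [9, 8], 'z': [7, 3]}
`a['x'].append(936)` → a = {'x': [2, 6, 936], 'y': [9, 8]}; b = {'x': [2, 6, 936], 'y': [9, 8], 'z': [7, 3]}
`print(a)` → prints {'x': [2, 6, 936], 'y': [9, 8]}
`print(b)` → prints {'x': [2, 6, 936], 'y': [9, 8], 'z': [7, 3]}

Answer:
{'x': [2, 6, 936], 'y': [9, 8]}
{'x': [2, 6, 936], 'y': [9, 8], 'z': [7, 3]}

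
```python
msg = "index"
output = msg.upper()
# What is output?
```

Trace:
`msg = "index"` → msg = 'index'
`output = msg.upper()` → output = 'INDEX'
So output = 'INDEX'

Answer: 'INDEX'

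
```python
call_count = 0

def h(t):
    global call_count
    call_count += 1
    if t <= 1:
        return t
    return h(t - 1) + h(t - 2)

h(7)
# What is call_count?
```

Calls(t) = 1 + Calls(t-1) + Calls(t-2); Calls(0)=Calls(1)=1. For t=7 this gives 41.

Answer: 41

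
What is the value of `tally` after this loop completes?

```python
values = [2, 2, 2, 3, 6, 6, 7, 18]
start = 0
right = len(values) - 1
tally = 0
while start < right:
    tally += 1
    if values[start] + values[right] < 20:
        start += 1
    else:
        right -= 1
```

Steps to find pair summing to 20
`tally` takes the values: 0 → 1 → 2 → 3 → 4 → 5 → 6 → 7

Answer: 7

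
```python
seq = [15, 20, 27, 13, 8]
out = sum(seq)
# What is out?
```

Trace:
`seq = [15, 20, 27, 13, 8]` → seq = [15, 20, 27, 13, 8]
`out = sum(seq)` → out = 83
So out = 83

Answer: 83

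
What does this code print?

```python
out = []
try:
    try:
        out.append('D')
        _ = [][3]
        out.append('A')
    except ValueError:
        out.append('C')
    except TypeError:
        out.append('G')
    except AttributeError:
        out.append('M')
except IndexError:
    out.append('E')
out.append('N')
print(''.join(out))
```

Execution trace: 'D' (try body) → 'E' (outer except IndexError) → 'N' (after the try/except). Output: DEN

Answer: DEN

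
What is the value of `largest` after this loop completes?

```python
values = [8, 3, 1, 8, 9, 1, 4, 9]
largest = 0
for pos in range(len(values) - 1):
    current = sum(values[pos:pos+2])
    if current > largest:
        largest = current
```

Max sum of 2-element window in [8, 3, 1, 8, 9, 1, 4, 9]
`largest` takes the values: 0 → 11 → 17

Answer: 17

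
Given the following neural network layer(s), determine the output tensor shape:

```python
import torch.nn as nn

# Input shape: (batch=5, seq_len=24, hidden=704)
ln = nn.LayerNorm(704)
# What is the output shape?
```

Input: (5, 24, 704) -> Output: (5, 24, 704)

Answer: (5, 24, 704)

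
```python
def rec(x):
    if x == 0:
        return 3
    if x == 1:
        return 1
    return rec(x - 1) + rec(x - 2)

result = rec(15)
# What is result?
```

Build up from base cases: rec(0)=3, rec(1)=1, rec(2)=4, rec(3)=5, rec(4)=9, rec(5)=14, rec(6)=23, ..., rec(15)=1741

Answer: 1741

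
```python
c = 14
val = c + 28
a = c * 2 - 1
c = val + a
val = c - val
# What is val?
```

Trace:
`c = 14` → c = 14
`val = c + 28` → val = 42
`a = c * 2 - 1` → a = 27
`c = val + a` → c = 69
`val = c - val` → val = 27
So val = 27

Answer: 27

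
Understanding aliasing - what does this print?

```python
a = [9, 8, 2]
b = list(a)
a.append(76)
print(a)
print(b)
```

Key concept: list() constructor creates copy.
Step by step:
`a = [9, 8, 2]` → a = [9, 8, 2]
`b = list(a)` → b = [9, 8, 2]
`a.append(76)` → a = [9, 8, 2, 76]
`print(a)` → prints [9, 8, 2, 76]
`print(b)` → prints [9, 8, 2]

Answer:
[9, 8, 2, 76]
[9, 8, 2]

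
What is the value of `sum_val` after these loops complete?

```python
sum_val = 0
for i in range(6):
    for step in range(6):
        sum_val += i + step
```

Sum of all i+step for i,step in 6x6
`sum_val` takes the values: 0 → 1 → 3 → 6 → 10 → 15 → 16 → 18 → 21 → 25 → 30 → 36 → 38 → 41 → 45 → 50 → 56 → 63 → 66 → 70 → 75 → 81 → 88 → 96 → 100 → 105 → 111 → 118 → 126 → 135 → 140 → 146 → 153 → 161 → 170 → 180

Answer: 180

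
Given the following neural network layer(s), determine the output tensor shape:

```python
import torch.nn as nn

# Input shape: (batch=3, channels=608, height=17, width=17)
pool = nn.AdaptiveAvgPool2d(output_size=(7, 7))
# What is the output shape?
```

Input: (3, 608, 17, 17) -> Output: (3, 608, 7, 7)

Answer: (3, 608, 7, 7)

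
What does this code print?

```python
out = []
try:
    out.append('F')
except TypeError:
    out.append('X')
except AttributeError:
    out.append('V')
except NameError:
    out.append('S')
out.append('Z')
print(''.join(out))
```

Execution trace: 'F' (try body, no exception) → 'Z' (after the try/except). Output: FZ

Answer: FZ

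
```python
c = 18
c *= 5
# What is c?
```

Trace:
`c = 18` → c = 18
`c *= 5` → c = 90
So c = 90

Answer: 90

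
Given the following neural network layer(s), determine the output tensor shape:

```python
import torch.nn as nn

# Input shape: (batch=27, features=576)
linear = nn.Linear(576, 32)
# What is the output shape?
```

Input: (27, 576) -> Output: (27, 32)

Answer: (27, 32)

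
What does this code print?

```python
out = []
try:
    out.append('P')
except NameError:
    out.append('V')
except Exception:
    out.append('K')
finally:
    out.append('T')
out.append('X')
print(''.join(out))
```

Execution trace: 'P' (try body, no exception) → 'T' (finally) → 'X' (after the try/except). Output: PTX

Answer: PTX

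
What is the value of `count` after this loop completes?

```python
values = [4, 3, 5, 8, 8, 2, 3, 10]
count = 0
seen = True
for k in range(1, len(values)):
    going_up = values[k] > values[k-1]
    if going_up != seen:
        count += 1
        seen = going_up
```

Count direction changes in [4, 3, 5, 8, 8, 2, 3, 10]
`count` takes the values: 0 → 1 → 2 → 3 → 4

Answer: 4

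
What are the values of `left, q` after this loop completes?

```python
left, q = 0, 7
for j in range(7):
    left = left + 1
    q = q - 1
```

left goes 0→7, q goes 7→0
`left, q` takes the values: (0, 7) → (1, 7) → (1, 6) → (2, 6) → (2, 5) → (3, 5) → (3, 4) → (4, 4) → (4, 3) → (5, 3) → (5, 2) → (6, 2) → (6, 1) → (7, 1) → (7, 0)

Answer: 7, 0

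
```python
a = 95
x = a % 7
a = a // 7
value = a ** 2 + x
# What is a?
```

Trace:
`a = 95` → a = 95
`x = a % 7` → x = 4
`a = a // 7` → a = 13
`value = a ** 2 + x` → value = 173
So a = 13

Answer: 13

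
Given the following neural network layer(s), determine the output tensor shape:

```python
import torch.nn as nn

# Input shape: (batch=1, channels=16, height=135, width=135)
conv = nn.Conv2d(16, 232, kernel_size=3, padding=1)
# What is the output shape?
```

Input: (1, 16, 135, 135) -> Output: (1, 232, 135, 135)

Answer: (1, 232, 135, 135)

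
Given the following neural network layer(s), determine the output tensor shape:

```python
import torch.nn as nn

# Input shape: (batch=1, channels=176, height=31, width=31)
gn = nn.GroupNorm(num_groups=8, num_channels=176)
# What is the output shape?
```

Input: (1, 176, 31, 31) -> Output: (1, 176, 31, 31)

Answer: (1, 176, 31, 31)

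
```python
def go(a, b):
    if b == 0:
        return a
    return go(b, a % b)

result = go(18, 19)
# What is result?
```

go(18, 19) -> go(19, 18) -> go(18, 1) -> go(1, 0) -> 1

Answer: 1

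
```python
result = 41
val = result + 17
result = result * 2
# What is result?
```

Trace:
`result = 41` → result = 41
`val = result + 17` → val = 58
`result = result * 2` → result = 82
So result = 82

Answer: 82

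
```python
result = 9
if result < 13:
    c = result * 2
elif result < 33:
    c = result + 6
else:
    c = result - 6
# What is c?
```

Trace:
`result = 9` → result = 9
`if result < 13: ...` → result < 13 is True → c = 18
So c = 18

Answer: 18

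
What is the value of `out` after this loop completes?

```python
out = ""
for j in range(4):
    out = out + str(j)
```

Concatenate digits 0 to 3
`out` takes the values: "" → "0" → "01" → "012" → "0123"

Answer: "0123"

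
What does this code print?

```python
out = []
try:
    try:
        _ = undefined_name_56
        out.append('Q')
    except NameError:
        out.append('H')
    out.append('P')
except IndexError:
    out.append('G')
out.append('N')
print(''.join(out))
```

Execution trace: 'H' (inner except NameError) → 'P' (try body, no exception) → 'N' (after the try/except). Output: HPN

Answer: HPN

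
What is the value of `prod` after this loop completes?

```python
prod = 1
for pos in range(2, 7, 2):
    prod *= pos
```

Product of even numbers 2 to 6
`prod` takes the values: 1 → 2 → 8 → 48

Answer: 48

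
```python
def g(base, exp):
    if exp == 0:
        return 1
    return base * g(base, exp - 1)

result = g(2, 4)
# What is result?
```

g(2, 4) = 2 * 2 * 2 * 2 = 16

Answer: 16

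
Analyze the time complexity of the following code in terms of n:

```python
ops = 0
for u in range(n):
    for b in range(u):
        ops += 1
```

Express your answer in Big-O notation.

Each loop level contributes: n × n. Multiplying the contributions gives O(n^2).

Answer: O(n^2)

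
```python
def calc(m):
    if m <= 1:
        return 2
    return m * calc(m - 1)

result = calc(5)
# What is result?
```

calc(5) = 5 * 4 * 3 * 2 * 2 = 240

Answer: 240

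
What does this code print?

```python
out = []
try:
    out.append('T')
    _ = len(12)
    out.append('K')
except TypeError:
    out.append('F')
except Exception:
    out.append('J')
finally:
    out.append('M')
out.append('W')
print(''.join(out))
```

Execution trace: 'T' (try body) → 'F' (except TypeError) → 'M' (finally) → 'W' (after the try/except). Output: TFMW

Answer: TFMW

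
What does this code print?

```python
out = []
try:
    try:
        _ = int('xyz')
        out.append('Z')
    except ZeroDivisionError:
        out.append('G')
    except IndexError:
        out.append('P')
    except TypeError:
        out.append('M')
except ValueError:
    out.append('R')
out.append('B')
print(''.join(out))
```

Execution trace: 'R' (outer except ValueError) → 'B' (after the try/except). Output: RB

Answer: RB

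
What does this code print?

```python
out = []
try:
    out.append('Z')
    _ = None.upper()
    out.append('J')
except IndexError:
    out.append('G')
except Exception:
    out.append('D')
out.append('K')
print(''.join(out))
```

Execution trace: 'Z' (try body) → 'D' (except Exception) → 'K' (after the try/except). Output: ZDK

Answer: ZDK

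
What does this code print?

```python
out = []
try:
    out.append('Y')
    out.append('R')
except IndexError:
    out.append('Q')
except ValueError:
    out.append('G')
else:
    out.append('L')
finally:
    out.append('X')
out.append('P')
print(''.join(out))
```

Execution trace: 'Y' (try body) → 'R' (try body, no exception) → 'L' (else) → 'X' (finally) → 'P' (after the try/except). Output: YRLXP

Answer: YRLXP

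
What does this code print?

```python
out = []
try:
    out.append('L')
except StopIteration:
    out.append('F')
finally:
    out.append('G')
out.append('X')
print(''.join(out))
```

Execution trace: 'L' (try body, no exception) → 'G' (finally) → 'X' (after the try/except). Output: LGX

Answer: LGX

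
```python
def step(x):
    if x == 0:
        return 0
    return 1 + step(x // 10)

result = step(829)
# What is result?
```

Count of digits of 829: 3

Answer: 3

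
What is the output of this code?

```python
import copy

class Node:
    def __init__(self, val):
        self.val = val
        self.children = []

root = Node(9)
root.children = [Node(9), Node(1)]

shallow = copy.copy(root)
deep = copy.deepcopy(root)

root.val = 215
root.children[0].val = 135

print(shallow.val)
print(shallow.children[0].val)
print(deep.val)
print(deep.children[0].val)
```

Key concept: deep copy with custom objects.
Step by step:
`root = Node(9)` → root = Node(val=9, children=[])
`root.children = [Node(9), Node(1)]` → root = Node(val=9, children=[Node(val=9, children=[]), Node(val=1, children=[])])
`shallow = copy.copy(root)` → shallow = Node(val=9, children=[Node(val=9, children=[]), Node(val=1, children=[])])
`deep = copy.deepcopy(root)` → deep = Node(val=9, children=[Node(val=9, children=[]), Node(val=1, children=[])])
`root.val = 215` → root = Node(val=215, children=[Node(val=9, children=[]), Node(val=1, children=[])])
`root.children[0].val = 135` → root = Node(val=215, children=[Node(val=135, children=[]), Node(val=1, children=[])]); shallow = Node(val=9, children=[Node(val=135, children=[]), Node(val=1, children=[])])
`print(shallow.val)` → prints 9
`print(shallow.children[0].val)` → prints 135
`print(deep.val)` → prints 9
`print(deep.children[0].val)` → prints 9

Answer:
9
135
9
9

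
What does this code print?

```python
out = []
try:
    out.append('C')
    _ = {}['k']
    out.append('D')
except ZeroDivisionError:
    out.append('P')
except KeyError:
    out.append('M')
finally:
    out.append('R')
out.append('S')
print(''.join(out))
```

Execution trace: 'C' (try body) → 'M' (except KeyError) → 'R' (finally) → 'S' (after the try/except). Output: CMRS

Answer: CMRS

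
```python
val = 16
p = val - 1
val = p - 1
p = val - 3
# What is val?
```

Trace:
`val = 16` → val = 16
`p = val - 1` → p = 15
`val = p - 1` → val = 14
`p = val - 3` → p = 11
So val = 14

Answer: 14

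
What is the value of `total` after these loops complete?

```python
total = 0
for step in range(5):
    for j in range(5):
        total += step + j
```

Sum of all step+j for step,j in 5x5
`total` takes the values: 0 → 1 → 3 → 6 → 10 → 11 → 13 → 16 → 20 → 25 → 27 → 30 → 34 → 39 → 45 → 48 → 52 → 57 → 63 → 70 → 74 → 79 → 85 → 92 → 100

Answer: 100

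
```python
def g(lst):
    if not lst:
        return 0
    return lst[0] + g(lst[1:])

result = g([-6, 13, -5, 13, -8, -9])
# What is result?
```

(-6) + 13 + (-5) + 13 + (-8) + (-9) + 0 = -2

Answer: -2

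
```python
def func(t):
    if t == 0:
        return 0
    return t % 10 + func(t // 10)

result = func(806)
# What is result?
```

Sum of digits of 806: 6 + 0 + 8 = 14

Answer: 14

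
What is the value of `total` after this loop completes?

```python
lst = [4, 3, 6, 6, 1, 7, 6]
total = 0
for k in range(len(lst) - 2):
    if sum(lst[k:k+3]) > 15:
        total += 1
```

Count windows with sum > 15
`total` takes the values: 0

Answer: 0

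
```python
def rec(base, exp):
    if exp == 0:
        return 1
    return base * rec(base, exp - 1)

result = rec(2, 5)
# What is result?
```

rec(2, 5) = 2 * 2 * 2 * 2 * 2 = 32

Answer: 32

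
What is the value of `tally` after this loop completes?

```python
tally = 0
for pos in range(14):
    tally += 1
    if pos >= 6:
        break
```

Loop breaks when pos reaches 6, tally is 7
`tally` takes the values: 0 → 1 → 2 → 3 → 4 → 5 → 6 → 7

Answer: 7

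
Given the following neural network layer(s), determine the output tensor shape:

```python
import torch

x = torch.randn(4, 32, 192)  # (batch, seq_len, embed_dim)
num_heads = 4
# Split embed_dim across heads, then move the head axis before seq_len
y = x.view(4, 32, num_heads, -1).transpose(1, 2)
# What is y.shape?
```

Input: (4, 32, 192) -> head_dim = 192 // 4 = 48; after view: (4, 32, 4, 48) -> after transpose(1, 2): (4, 4, 32, 48) -> Output: (4, 4, 32, 48)

Answer: (4, 4, 32, 48)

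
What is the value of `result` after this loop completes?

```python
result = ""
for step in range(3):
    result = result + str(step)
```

Concatenate digits 0 to 2
`result` takes the values: "" → "0" → "01" → "012"

Answer: "012"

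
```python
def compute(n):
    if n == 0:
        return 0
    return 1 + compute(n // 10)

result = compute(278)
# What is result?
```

Count of digits of 278: 3

Answer: 3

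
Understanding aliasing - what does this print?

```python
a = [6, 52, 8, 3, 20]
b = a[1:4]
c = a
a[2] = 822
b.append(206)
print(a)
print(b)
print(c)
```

Key concept: slice vs alias.
Step by step:
`a = [6, 52, 8, 3, 20]` → a = [6, 52, 8, 3, 20]
`b = a[1:4]` → b = [52, 8, 3]
`c = a` → c = [6, 52, 8, 3, 20] (same object as a)
`a[2] = 822` → a = [6, 52, 822, 3, 20] (same object as c); c = [6, 52, 822, 3, 20] (same object as a)
`b.append(206)` → b = [52, 8, 3, 206]
`print(a)` → prints [6, 52, 822, 3, 20]
`print(b)` → prints [52, 8, 3, 206]
`print(c)` → prints [6, 52, 822, 3, 20]

Answer:
[6, 52, 822, 3, 20]
[52, 8, 3, 206]
[6, 52, 822, 3, 20]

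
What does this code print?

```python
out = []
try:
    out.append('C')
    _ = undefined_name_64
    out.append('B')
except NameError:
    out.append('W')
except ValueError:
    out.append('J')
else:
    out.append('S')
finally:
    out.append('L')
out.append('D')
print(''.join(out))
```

Execution trace: 'C' (try body) → 'W' (except NameError) → 'L' (finally) → 'D' (after the try/except). Output: CWLD

Answer: CWLD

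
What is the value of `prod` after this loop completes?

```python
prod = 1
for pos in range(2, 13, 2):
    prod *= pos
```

Product of even numbers 2 to 12
`prod` takes the values: 1 → 2 → 8 → 48 → 384 → 3840 → 46080

Answer: 46080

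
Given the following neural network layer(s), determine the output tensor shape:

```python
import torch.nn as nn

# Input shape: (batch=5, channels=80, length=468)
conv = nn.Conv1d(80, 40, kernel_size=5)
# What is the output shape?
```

Input: (5, 80, 468) -> Output: (5, 40, 464)

Answer: (5, 40, 464)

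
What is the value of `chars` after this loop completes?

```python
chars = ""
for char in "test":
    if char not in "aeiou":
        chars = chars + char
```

Remove vowels from 'test'
`chars` takes the values: "" → "t" → "ts" → "tst"

Answer: "tst"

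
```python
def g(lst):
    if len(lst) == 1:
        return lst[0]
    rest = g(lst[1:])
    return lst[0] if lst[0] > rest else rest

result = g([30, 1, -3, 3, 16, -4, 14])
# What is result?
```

Recursive max over [30, 1, -3, 3, 16, -4, 14] = 30

Answer: 30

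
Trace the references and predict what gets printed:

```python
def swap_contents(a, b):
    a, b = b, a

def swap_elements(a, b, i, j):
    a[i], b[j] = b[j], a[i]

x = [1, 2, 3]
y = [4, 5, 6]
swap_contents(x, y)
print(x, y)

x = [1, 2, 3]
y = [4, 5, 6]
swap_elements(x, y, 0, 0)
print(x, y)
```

Key concept: parameter rebinding vs mutation.
Step by step:
`x = [1, 2, 3]` → x = [1, 2, 3]
`y = [4, 5, 6]` → y = [4, 5, 6]
`swap_contents(x, y)` → no visible change to tracked variables
`print(x, y)` → prints [1, 2, 3] [4, 5, 6]
`x = [1, 2, 3]` → x = [1, 2, 3]
`y = [4, 5, 6]` → y = [4, 5, 6]
`swap_elements(x, y, 0, 0)` → x = [4, 2, 3]; y = [1, 5, 6]
`print(x, y)` → prints [4, 2, 3] [1, 5, 6]

Answer:
[1, 2, 3] [4, 5, 6]
[4, 2, 3] [1, 5, 6]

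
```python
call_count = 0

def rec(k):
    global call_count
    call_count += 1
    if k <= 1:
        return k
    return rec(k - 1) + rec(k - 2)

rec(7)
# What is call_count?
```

Calls(k) = 1 + Calls(k-1) + Calls(k-2); Calls(0)=Calls(1)=1. For k=7 this gives 41.

Answer: 41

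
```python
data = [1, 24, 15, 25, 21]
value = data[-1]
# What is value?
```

Trace:
`data = [1, 24, 15, 25, 21]` → data = [1, 24, 15, 25, 21]
`value = data[-1]` → value = 21
So value = 21

Answer: 21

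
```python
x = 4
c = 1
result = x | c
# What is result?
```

Trace:
`x = 4` → x = 4
`c = 1` → c = 1
`result = x | c` → result = 5
So result = 5

Answer: 5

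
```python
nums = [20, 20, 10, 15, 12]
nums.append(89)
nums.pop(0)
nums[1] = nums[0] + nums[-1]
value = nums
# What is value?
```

Trace:
`nums = [20, 20, 10, 15, 12]` → nums = [20, 20, 10, 15, 12]
`nums.append(89)` → nums = [20, 20, 10, 15, 12, 89]
`nums.pop(0)` → nums = [20, 10, 15, 12, 89]
`nums[1] = nums[0] + nums[-1]` → nums = [20, 109, 15, 12, 89]
`value = nums` → value = [20, 109, 15, 12, 89]
So value = [20, 109, 15, 12, 89]

Answer: [20, 109, 15, 12, 89]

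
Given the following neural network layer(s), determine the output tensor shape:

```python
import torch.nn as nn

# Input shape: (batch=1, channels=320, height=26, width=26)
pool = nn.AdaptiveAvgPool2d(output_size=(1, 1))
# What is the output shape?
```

Input: (1, 320, 26, 26) -> Output: (1, 320, 1, 1)

Answer: (1, 320, 1, 1)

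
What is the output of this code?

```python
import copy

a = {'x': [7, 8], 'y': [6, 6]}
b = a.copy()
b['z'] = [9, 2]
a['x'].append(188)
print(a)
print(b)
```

Key concept: shallow copy of dict with mutable values.
Step by step:
`a = {'x': [7, 8], 'y': [6, 6]}` → a = {'x': [7, 8], 'y': [6, 6]}
`b = a.copy()` → b = {'x': [7, 8], 'y': [6, 6]}
`b['z'] = [9, 2]` → b = {'x': [7, 8], 'y': [6, 6], 'z': [9, 2]}
`a['x'].append(188)` → a = {'x': [7, 8, 188], 'y': [6, 6]}; b = {'x': [7, 8, 188], 'y': [6, 6], 'z': [9, 2]}
`print(a)` → prints {'x': [7, 8, 188], 'y': [6, 6]}
`print(b)` → prints {'x': [7, 8, 188], 'y': [6, 6], 'z': [9, 2]}

Answer:
{'x': [7, 8, 188], 'y': [6, 6]}
{'x': [7, 8, 188], 'y': [6, 6], 'z': [9, 2]}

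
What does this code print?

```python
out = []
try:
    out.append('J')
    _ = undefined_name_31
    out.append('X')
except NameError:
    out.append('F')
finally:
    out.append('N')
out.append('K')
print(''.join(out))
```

Execution trace: 'J' (try body) → 'F' (except NameError) → 'N' (finally) → 'K' (after the try/except). Output: JFNK

Answer: JFNK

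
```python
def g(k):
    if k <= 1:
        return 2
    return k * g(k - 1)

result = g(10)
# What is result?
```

g(10) = 10 * 9 * 8 * 7 * 6 * 5 * 4 * 3 * 2 * 2 = 7257600

Answer: 7257600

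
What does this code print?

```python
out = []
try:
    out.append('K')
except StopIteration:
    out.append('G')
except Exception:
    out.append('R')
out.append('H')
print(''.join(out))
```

Execution trace: 'K' (try body, no exception) → 'H' (after the try/except). Output: KH

Answer: KH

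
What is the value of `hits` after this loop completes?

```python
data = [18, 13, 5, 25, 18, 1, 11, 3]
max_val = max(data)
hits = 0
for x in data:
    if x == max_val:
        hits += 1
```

Count of max value 25 in [18, 13, 5, 25, 18, 1, 11, 3]
`hits` takes the values: 0 → 1

Answer: 1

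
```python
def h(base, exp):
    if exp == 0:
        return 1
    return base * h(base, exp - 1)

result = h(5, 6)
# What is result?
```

h(5, 6) = 5 * 5 * 5 * 5 * 5 * 5 = 15625

Answer: 15625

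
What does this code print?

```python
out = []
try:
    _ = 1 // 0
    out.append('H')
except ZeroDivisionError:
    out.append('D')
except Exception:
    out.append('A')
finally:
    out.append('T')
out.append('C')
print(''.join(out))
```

Execution trace: 'D' (except ZeroDivisionError) → 'T' (finally) → 'C' (after the try/except). Output: DTC

Answer: DTC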